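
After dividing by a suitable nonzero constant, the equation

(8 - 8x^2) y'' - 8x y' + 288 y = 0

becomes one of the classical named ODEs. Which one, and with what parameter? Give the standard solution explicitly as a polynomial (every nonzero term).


All three coefficients share the factor 8; dividing through by 8 gives  (1 - x^2) y'' - x y' + 36 y = 0.
This matches the Chebyshev equation (1 - x^2) y'' - x y' + n^2 y = 0 (note the -x y' term, not -2x y') with n^2 = 36, so n = 6; the polynomial solution is T_6(x).
With y = sum_k a_k x^k, matching x^k gives (k+2)(k+1) a_{k+2} = (k^2 - n^2) a_k = (k - 6)(k + 6) a_k. The right side vanishes at k = 6, so the series with the parity of 6 terminates at degree 6.
Standard normalization: leading coefficient of T_n is 2^(n-1), so a_6 = 2^5 = 32. Work downward with a_k = (k+1)(k+2) a_{k+2} / ((k - 6)(k + 6)):
  a_4 = (5)(6)(32) / ((4 - 6)(4 + 6)) = 960/(-20) = -48
  a_2 = (3)(4)(-48) / ((2 - 6)(2 + 6)) = -576/(-32) = 18
  a_0 = (1)(2)(18) / ((0 - 6)(0 + 6)) = 36/(-36) = -1
Hence T_6(x) = 32 x^6 - 48 x^4 + 18 x^2 - 1.

T_6(x); series = 32 x^6 - 48 x^4 + 18 x^2 - 1


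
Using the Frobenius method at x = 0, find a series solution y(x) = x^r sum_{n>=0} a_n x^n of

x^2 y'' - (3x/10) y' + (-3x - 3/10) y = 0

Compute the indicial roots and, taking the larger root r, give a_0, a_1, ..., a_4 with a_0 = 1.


Write in Frobenius form y'' + (p(x)/x) y' + (q(x)/x^2) y = 0:
  p(x) = -3/10,  q(x) = -3x - 3/10.
Indicial equation: r(r-1) + (-3/10) r + (-3/10) = 0 -> roots r_1 = 3/2, r_2 = -1/5.
Take r = r_1 = 3/2. Let y(x) = x^r sum_{n>=0} a_n x^n with a_0 = 1.
Substitute y = x^r sum a_n x^n and match x^{r+n}. The recurrence is
  D(n) a_n - 3 a_{n-1} = 0,  where D(n) = (r+n)(r+n-1) + (-3/10)(r+n) + (-3/10).
  a_n = 3 / D(n) * a_{n-1}.
Since the indicial polynomial factors as (r - r_1)(r - r_2), D(n) = (r_1 + n - r_1)(r_1 + n - r_2) = n(n + 17/10).
Evaluating step by step (a_0 = 1):
  n = 1: D(1) = 1(1 + 17/10) = 27/10; numerator = 3(1) = 3; a_1 = (3)/(27/10) = 10/9
  n = 2: D(2) = 2(2 + 17/10) = 37/5; numerator = 3(10/9) = 10/3; a_2 = (10/3)/(37/5) = 50/111
  n = 3: D(3) = 3(3 + 17/10) = 141/10; numerator = 3(50/111) = 50/37; a_3 = (50/37)/(141/10) = 500/5217
  n = 4: D(4) = 4(4 + 17/10) = 114/5; numerator = 3(500/5217) = 500/1739; a_4 = (500/1739)/(114/5) = 1250/99123

r = 3/2; a_0 = 1; a_1 = 10/9; a_2 = 50/111; a_3 = 500/5217; a_4 = 1250/99123


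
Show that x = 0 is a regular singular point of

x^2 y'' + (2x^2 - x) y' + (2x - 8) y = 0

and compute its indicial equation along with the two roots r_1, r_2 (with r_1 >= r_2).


Divide by x^2 to reach normal form y'' + P_1(x) y' + P_2(x) y = 0 with P_1(x) = 2 - 1/x and P_2(x) = 2/x - 8/x^2.
x = 0 is a singular point because the y'-coefficient 2 - 1/x has a pole at x = 0 and the y-coefficient 2/x - 8/x^2 has a pole at x = 0.
It is a regular singular point because x P_1(x) = p(x) = 2x - 1 and x^2 P_2(x) = q(x) = 2x - 8 are polynomials, hence analytic at x = 0.
p(0) = -1,  q(0) = -8.
Indicial equation: r(r-1) + p(0) r + q(0) = 0, i.e. r^2 + (p(0) - 1) r + q(0) = 0, i.e. r^2 - 2 r - 8 = 0.
Discriminant: (-2)^2 - 4(-8) = 36, so r = (2 ± 6)/2.
Solving: r_1 = 4, r_2 = -2.

indicial: r^2 - 2 r - 8 = 0; roots r_1 = 4, r_2 = -2


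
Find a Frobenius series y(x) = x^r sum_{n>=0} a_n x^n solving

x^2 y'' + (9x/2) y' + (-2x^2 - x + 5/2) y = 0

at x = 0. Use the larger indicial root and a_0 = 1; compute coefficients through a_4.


Write in Frobenius form y'' + (p(x)/x) y' + (q(x)/x^2) y = 0:
  p(x) = 9/2,  q(x) = -2x^2 - x + 5/2.
Indicial equation: r(r-1) + (9/2) r + (5/2) = 0 -> roots r_1 = -1, r_2 = -5/2.
Take r = r_1 = -1. Let y(x) = x^r sum_{n>=0} a_n x^n with a_0 = 1.
Substitute y = x^r sum a_n x^n and match x^{r+n}. The recurrence is
  D(n) a_n - 1 a_{n-1} - 2 a_{n-2} = 0,  where D(n) = (r+n)(r+n-1) + (9/2)(r+n) + (5/2).
  a_n = [1 a_{n-1} + 2 a_{n-2}] / D(n).
Since the indicial polynomial factors as (r - r_1)(r - r_2), D(n) = (r_1 + n - r_1)(r_1 + n - r_2) = n(n + 3/2).
Evaluating step by step (a_0 = 1):
  n = 1: D(1) = 1(1 + 3/2) = 5/2; numerator = 1(1) = 1; a_1 = (1)/(5/2) = 2/5
  n = 2: D(2) = 2(2 + 3/2) = 7; numerator = 1(2/5) + 2(1) = 12/5; a_2 = (12/5)/(7) = 12/35
  n = 3: D(3) = 3(3 + 3/2) = 27/2; numerator = 1(12/35) + 2(2/5) = 8/7; a_3 = (8/7)/(27/2) = 16/189
  n = 4: D(4) = 4(4 + 3/2) = 22; numerator = 1(16/189) + 2(12/35) = 104/135; a_4 = (104/135)/(22) = 52/1485

r = -1; a_0 = 1; a_1 = 2/5; a_2 = 12/35; a_3 = 16/189; a_4 = 52/1485


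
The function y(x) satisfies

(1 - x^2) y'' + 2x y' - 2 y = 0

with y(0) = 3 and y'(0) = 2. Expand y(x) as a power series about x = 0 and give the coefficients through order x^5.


Ansatz: y(x) = sum_{n>=0} a_n x^n, so y'(x) = sum_{n>=1} n a_n x^(n-1) and y''(x) = sum_{n>=2} n(n-1) a_n x^(n-2).
Substitute into P(x) y'' + Q(x) y' + R(x) y = 0 with P(x) = 1 - x^2, Q(x) = 2x, R(x) = -2, and match powers of x.
Initial conditions: a_0 = 3, a_1 = 2.
Setting the coefficient of each power of x to zero and solving order by order (substituting the coefficients already found):
  x^0: 2 a_2 - 2 a_0 = 0  ->  2 a_2 = 2 a_0 = 6  ->  a_2 = 3
  x^1: 6 a_3 = 0  ->  a_3 = 0
  x^2: 12 a_4 = 0  ->  a_4 = 0
  x^3: 20 a_5 - 2 a_3 = 0  ->  20 a_5 = 2 a_3 = 0  ->  a_5 = 0
Truncated series: y(x) = 3 + 2 x + 3 x^2 + O(x^6).

a_0 = 3; a_1 = 2; a_2 = 3; a_3 = 0; a_4 = 0; a_5 = 0


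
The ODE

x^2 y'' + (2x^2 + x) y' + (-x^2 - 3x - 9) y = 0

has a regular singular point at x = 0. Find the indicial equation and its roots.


Divide by x^2 to reach normal form y'' + P_1(x) y' + P_2(x) y = 0 with P_1(x) = 2 + 1/x and P_2(x) = -1 - 3/x - 9/x^2.
x = 0 is a singular point because the y'-coefficient 2 + 1/x has a pole at x = 0 and the y-coefficient -1 - 3/x - 9/x^2 has a pole at x = 0.
It is a regular singular point because x P_1(x) = p(x) = 2x + 1 and x^2 P_2(x) = q(x) = -x^2 - 3x - 9 are polynomials, hence analytic at x = 0.
p(0) = 1,  q(0) = -9.
Indicial equation: r(r-1) + p(0) r + q(0) = 0, i.e. r^2 + (p(0) - 1) r + q(0) = 0, i.e. r^2 - 9 = 0.
Discriminant: (0)^2 - 4(-9) = 36, so r = (0 ± 6)/2.
Solving: r_1 = 3, r_2 = -3.

indicial: r^2 - 9 = 0; roots r_1 = 3, r_2 = -3


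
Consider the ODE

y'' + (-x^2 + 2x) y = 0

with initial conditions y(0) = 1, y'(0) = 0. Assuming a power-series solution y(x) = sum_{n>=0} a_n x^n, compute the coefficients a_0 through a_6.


Ansatz: y(x) = sum_{n>=0} a_n x^n, so y'(x) = sum_{n>=1} n a_n x^(n-1) and y''(x) = sum_{n>=2} n(n-1) a_n x^(n-2).
Substitute into P(x) y'' + Q(x) y' + R(x) y = 0 with P(x) = 1, Q(x) = 0, R(x) = -x^2 + 2x, and match powers of x.
Initial conditions: a_0 = 1, a_1 = 0.
Setting the coefficient of each power of x to zero and solving order by order (substituting the coefficients already found):
  x^0: 2 a_2 = 0  ->  a_2 = 0
  x^1: 6 a_3 + 2 a_0 = 0  ->  6 a_3 = -2 a_0 = -2  ->  a_3 = -1/3
  x^2: 12 a_4 + 2 a_1 - a_0 = 0  ->  12 a_4 = -2 a_1 + a_0 = 1  ->  a_4 = 1/12
  x^3: 20 a_5 + 2 a_2 - a_1 = 0  ->  20 a_5 = -2 a_2 + a_1 = 0  ->  a_5 = 0
  x^4: 30 a_6 + 2 a_3 - a_2 = 0  ->  30 a_6 = -2 a_3 + a_2 = 2/3  ->  a_6 = 1/45
Truncated series: y(x) = 1 - (1/3) x^3 + (1/12) x^4 + (1/45) x^6 + O(x^7).

a_0 = 1; a_1 = 0; a_2 = 0; a_3 = -1/3; a_4 = 1/12; a_5 = 0; a_6 = 1/45


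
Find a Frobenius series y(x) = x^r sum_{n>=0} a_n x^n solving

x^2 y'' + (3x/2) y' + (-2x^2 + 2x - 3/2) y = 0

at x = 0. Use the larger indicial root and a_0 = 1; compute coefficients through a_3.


Write in Frobenius form y'' + (p(x)/x) y' + (q(x)/x^2) y = 0:
  p(x) = 3/2,  q(x) = -2x^2 + 2x - 3/2.
Indicial equation: r(r-1) + (3/2) r + (-3/2) = 0 -> roots r_1 = 1, r_2 = -3/2.
Take r = r_1 = 1. Let y(x) = x^r sum_{n>=0} a_n x^n with a_0 = 1.
Substitute y = x^r sum a_n x^n and match x^{r+n}. The recurrence is
  D(n) a_n + 2 a_{n-1} - 2 a_{n-2} = 0,  where D(n) = (r+n)(r+n-1) + (3/2)(r+n) + (-3/2).
  a_n = [-2 a_{n-1} + 2 a_{n-2}] / D(n).
Since the indicial polynomial factors as (r - r_1)(r - r_2), D(n) = (r_1 + n - r_1)(r_1 + n - r_2) = n(n + 5/2).
Evaluating step by step (a_0 = 1):
  n = 1: D(1) = 1(1 + 5/2) = 7/2; numerator = -2(1) = -2; a_1 = (-2)/(7/2) = -4/7
  n = 2: D(2) = 2(2 + 5/2) = 9; numerator = -2(-4/7) + 2(1) = 22/7; a_2 = (22/7)/(9) = 22/63
  n = 3: D(3) = 3(3 + 5/2) = 33/2; numerator = -2(22/63) + 2(-4/7) = -116/63; a_3 = (-116/63)/(33/2) = -232/2079

r = 1; a_0 = 1; a_1 = -4/7; a_2 = 22/63; a_3 = -232/2079


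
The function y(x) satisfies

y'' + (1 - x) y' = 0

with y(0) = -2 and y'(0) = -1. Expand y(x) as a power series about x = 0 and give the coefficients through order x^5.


Ansatz: y(x) = sum_{n>=0} a_n x^n, so y'(x) = sum_{n>=1} n a_n x^(n-1) and y''(x) = sum_{n>=2} n(n-1) a_n x^(n-2).
Substitute into P(x) y'' + Q(x) y' + R(x) y = 0 with P(x) = 1, Q(x) = 1 - x, R(x) = 0, and match powers of x.
Initial conditions: a_0 = -2, a_1 = -1.
Setting the coefficient of each power of x to zero and solving order by order (substituting the coefficients already found):
  x^0: 2 a_2 + a_1 = 0  ->  2 a_2 = -a_1 = 1  ->  a_2 = 1/2
  x^1: 6 a_3 + 2 a_2 - a_1 = 0  ->  6 a_3 = -2 a_2 + a_1 = -2  ->  a_3 = -1/3
  x^2: 12 a_4 + 3 a_3 - 2 a_2 = 0  ->  12 a_4 = -3 a_3 + 2 a_2 = 2  ->  a_4 = 1/6
  x^3: 20 a_5 + 4 a_4 - 3 a_3 = 0  ->  20 a_5 = -4 a_4 + 3 a_3 = -5/3  ->  a_5 = -1/12
Truncated series: y(x) = -2 - x + (1/2) x^2 - (1/3) x^3 + (1/6) x^4 - (1/12) x^5 + O(x^6).

a_0 = -2; a_1 = -1; a_2 = 1/2; a_3 = -1/3; a_4 = 1/6; a_5 = -1/12


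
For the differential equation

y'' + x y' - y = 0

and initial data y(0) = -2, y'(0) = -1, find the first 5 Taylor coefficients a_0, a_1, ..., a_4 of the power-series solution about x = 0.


Ansatz: y(x) = sum_{n>=0} a_n x^n, so y'(x) = sum_{n>=1} n a_n x^(n-1) and y''(x) = sum_{n>=2} n(n-1) a_n x^(n-2).
Substitute into P(x) y'' + Q(x) y' + R(x) y = 0 with P(x) = 1, Q(x) = x, R(x) = -1, and match powers of x.
Initial conditions: a_0 = -2, a_1 = -1.
Setting the coefficient of each power of x to zero and solving order by order (substituting the coefficients already found):
  x^0: 2 a_2 - a_0 = 0  ->  2 a_2 = a_0 = -2  ->  a_2 = -1
  x^1: 6 a_3 = 0  ->  a_3 = 0
  x^2: 12 a_4 + a_2 = 0  ->  12 a_4 = -a_2 = 1  ->  a_4 = 1/12
Truncated series: y(x) = -2 - x - x^2 + (1/12) x^4 + O(x^5).

a_0 = -2; a_1 = -1; a_2 = -1; a_3 = 0; a_4 = 1/12


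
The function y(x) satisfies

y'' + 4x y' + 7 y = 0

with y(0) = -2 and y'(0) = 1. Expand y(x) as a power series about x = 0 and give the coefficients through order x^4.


Ansatz: y(x) = sum_{n>=0} a_n x^n, so y'(x) = sum_{n>=1} n a_n x^(n-1) and y''(x) = sum_{n>=2} n(n-1) a_n x^(n-2).
Substitute into P(x) y'' + Q(x) y' + R(x) y = 0 with P(x) = 1, Q(x) = 4x, R(x) = 7, and match powers of x.
Initial conditions: a_0 = -2, a_1 = 1.
Setting the coefficient of each power of x to zero and solving order by order (substituting the coefficients already found):
  x^0: 2 a_2 + 7 a_0 = 0  ->  2 a_2 = -7 a_0 = 14  ->  a_2 = 7
  x^1: 6 a_3 + 11 a_1 = 0  ->  6 a_3 = -11 a_1 = -11  ->  a_3 = -11/6
  x^2: 12 a_4 + 15 a_2 = 0  ->  12 a_4 = -15 a_2 = -105  ->  a_4 = -35/4
Truncated series: y(x) = -2 + x + 7 x^2 - (11/6) x^3 - (35/4) x^4 + O(x^5).

a_0 = -2; a_1 = 1; a_2 = 7; a_3 = -11/6; a_4 = -35/4


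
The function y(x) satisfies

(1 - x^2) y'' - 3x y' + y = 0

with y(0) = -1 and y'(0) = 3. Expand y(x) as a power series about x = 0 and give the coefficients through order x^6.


Ansatz: y(x) = sum_{n>=0} a_n x^n, so y'(x) = sum_{n>=1} n a_n x^(n-1) and y''(x) = sum_{n>=2} n(n-1) a_n x^(n-2).
Substitute into P(x) y'' + Q(x) y' + R(x) y = 0 with P(x) = 1 - x^2, Q(x) = -3x, R(x) = 1, and match powers of x.
Initial conditions: a_0 = -1, a_1 = 3.
Setting the coefficient of each power of x to zero and solving order by order (substituting the coefficients already found):
  x^0: 2 a_2 + a_0 = 0  ->  2 a_2 = -a_0 = 1  ->  a_2 = 1/2
  x^1: 6 a_3 - 2 a_1 = 0  ->  6 a_3 = 2 a_1 = 6  ->  a_3 = 1
  x^2: 12 a_4 - 7 a_2 = 0  ->  12 a_4 = 7 a_2 = 7/2  ->  a_4 = 7/24
  x^3: 20 a_5 - 14 a_3 = 0  ->  20 a_5 = 14 a_3 = 14  ->  a_5 = 7/10
  x^4: 30 a_6 - 23 a_4 = 0  ->  30 a_6 = 23 a_4 = 161/24  ->  a_6 = 161/720
Truncated series: y(x) = -1 + 3 x + (1/2) x^2 + x^3 + (7/24) x^4 + (7/10) x^5 + (161/720) x^6 + O(x^7).

a_0 = -1; a_1 = 3; a_2 = 1/2; a_3 = 1; a_4 = 7/24; a_5 = 7/10; a_6 = 161/720


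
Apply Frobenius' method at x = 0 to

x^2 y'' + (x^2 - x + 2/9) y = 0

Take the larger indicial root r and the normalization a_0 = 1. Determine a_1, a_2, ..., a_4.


Write in Frobenius form y'' + (p(x)/x) y' + (q(x)/x^2) y = 0:
  p(x) = 0,  q(x) = x^2 - x + 2/9.
Indicial equation: r(r-1) + (0) r + (2/9) = 0 -> roots r_1 = 2/3, r_2 = 1/3.
Take r = r_1 = 2/3. Let y(x) = x^r sum_{n>=0} a_n x^n with a_0 = 1.
Substitute y = x^r sum a_n x^n and match x^{r+n}. The recurrence is
  D(n) a_n - 1 a_{n-1} + 1 a_{n-2} = 0,  where D(n) = (r+n)(r+n-1) + (0)(r+n) + (2/9).
  a_n = [1 a_{n-1} - 1 a_{n-2}] / D(n).
Since the indicial polynomial factors as (r - r_1)(r - r_2), D(n) = (r_1 + n - r_1)(r_1 + n - r_2) = n(n + 1/3).
Evaluating step by step (a_0 = 1):
  n = 1: D(1) = 1(1 + 1/3) = 4/3; numerator = 1(1) = 1; a_1 = (1)/(4/3) = 3/4
  n = 2: D(2) = 2(2 + 1/3) = 14/3; numerator = 1(3/4) - 1(1) = -1/4; a_2 = (-1/4)/(14/3) = -3/56
  n = 3: D(3) = 3(3 + 1/3) = 10; numerator = 1(-3/56) - 1(3/4) = -45/56; a_3 = (-45/56)/(10) = -9/112
  n = 4: D(4) = 4(4 + 1/3) = 52/3; numerator = 1(-9/112) - 1(-3/56) = -3/112; a_4 = (-3/112)/(52/3) = -9/5824

r = 2/3; a_0 = 1; a_1 = 3/4; a_2 = -3/56; a_3 = -9/112; a_4 = -9/5824


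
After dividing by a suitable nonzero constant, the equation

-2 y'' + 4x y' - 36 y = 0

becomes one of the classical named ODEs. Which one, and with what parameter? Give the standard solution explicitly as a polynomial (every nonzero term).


All three coefficients share the factor -2; dividing through by -2 gives  y'' - 2x y' + 18 y = 0.
This matches the Hermite equation y'' - 2x y' + 2n y = 0 with 2n = 18, so n = 9; the polynomial solution is H_9(x).
With y = sum_k a_k x^k, matching x^k gives (k+2)(k+1) a_{k+2} = 2(k - n) a_k = 2(k - 9) a_k. The right side vanishes at k = 9, so the series with the parity of 9 terminates at degree 9.
Standard normalization: leading coefficient of H_n is 2^n, so a_9 = 2^9 = 512. Work downward with a_k = (k+1)(k+2) a_{k+2} / (2(k - n)):
  a_7 = (8)(9)(512) / (2(7 - 9)) = 36864/(-4) = -9216
  a_5 = (6)(7)(-9216) / (2(5 - 9)) = -387072/(-8) = 48384
  a_3 = (4)(5)(48384) / (2(3 - 9)) = 967680/(-12) = -80640
  a_1 = (2)(3)(-80640) / (2(1 - 9)) = -483840/(-16) = 30240
Hence H_9(x) = 512 x^9 - 9216 x^7 + 48384 x^5 - 80640 x^3 + 30240 x.

H_9(x); series = 512 x^9 - 9216 x^7 + 48384 x^5 - 80640 x^3 + 30240 x


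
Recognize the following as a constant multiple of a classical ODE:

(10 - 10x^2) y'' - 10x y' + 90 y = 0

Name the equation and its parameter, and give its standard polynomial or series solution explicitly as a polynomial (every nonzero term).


All three coefficients share the factor 10; dividing through by 10 gives  (1 - x^2) y'' - x y' + 9 y = 0.
This matches the Chebyshev equation (1 - x^2) y'' - x y' + n^2 y = 0 (note the -x y' term, not -2x y') with n^2 = 9, so n = 3; the polynomial solution is T_3(x).
With y = sum_k a_k x^k, matching x^k gives (k+2)(k+1) a_{k+2} = (k^2 - n^2) a_k = (k - 3)(k + 3) a_k. The right side vanishes at k = 3, so the series with the parity of 3 terminates at degree 3.
Standard normalization: leading coefficient of T_n is 2^(n-1), so a_3 = 2^2 = 4. Work downward with a_k = (k+1)(k+2) a_{k+2} / ((k - 3)(k + 3)):
  a_1 = (2)(3)(4) / ((1 - 3)(1 + 3)) = 24/(-8) = -3
Hence T_3(x) = 4 x^3 - 3 x.

T_3(x); series = 4 x^3 - 3 x


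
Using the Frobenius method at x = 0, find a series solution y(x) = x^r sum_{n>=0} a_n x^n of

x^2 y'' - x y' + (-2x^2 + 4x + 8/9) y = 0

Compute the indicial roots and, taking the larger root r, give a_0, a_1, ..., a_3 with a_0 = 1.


Write in Frobenius form y'' + (p(x)/x) y' + (q(x)/x^2) y = 0:
  p(x) = -1,  q(x) = -2x^2 + 4x + 8/9.
Indicial equation: r(r-1) + (-1) r + (8/9) = 0 -> roots r_1 = 4/3, r_2 = 2/3.
Take r = r_1 = 4/3. Let y(x) = x^r sum_{n>=0} a_n x^n with a_0 = 1.
Substitute y = x^r sum a_n x^n and match x^{r+n}. The recurrence is
  D(n) a_n + 4 a_{n-1} - 2 a_{n-2} = 0,  where D(n) = (r+n)(r+n-1) + (-1)(r+n) + (8/9).
  a_n = [-4 a_{n-1} + 2 a_{n-2}] / D(n).
Since the indicial polynomial factors as (r - r_1)(r - r_2), D(n) = (r_1 + n - r_1)(r_1 + n - r_2) = n(n + 2/3).
Evaluating step by step (a_0 = 1):
  n = 1: D(1) = 1(1 + 2/3) = 5/3; numerator = -4(1) = -4; a_1 = (-4)/(5/3) = -12/5
  n = 2: D(2) = 2(2 + 2/3) = 16/3; numerator = -4(-12/5) + 2(1) = 58/5; a_2 = (58/5)/(16/3) = 87/40
  n = 3: D(3) = 3(3 + 2/3) = 11; numerator = -4(87/40) + 2(-12/5) = -27/2; a_3 = (-27/2)/(11) = -27/22

r = 4/3; a_0 = 1; a_1 = -12/5; a_2 = 87/40; a_3 = -27/22


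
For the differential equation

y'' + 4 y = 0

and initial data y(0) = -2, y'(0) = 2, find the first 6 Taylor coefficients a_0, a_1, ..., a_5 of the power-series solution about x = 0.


Ansatz: y(x) = sum_{n>=0} a_n x^n, so y'(x) = sum_{n>=1} n a_n x^(n-1) and y''(x) = sum_{n>=2} n(n-1) a_n x^(n-2).
Substitute into P(x) y'' + Q(x) y' + R(x) y = 0 with P(x) = 1, Q(x) = 0, R(x) = 4, and match powers of x.
Initial conditions: a_0 = -2, a_1 = 2.
Setting the coefficient of each power of x to zero and solving order by order (substituting the coefficients already found):
  x^0: 2 a_2 + 4 a_0 = 0  ->  2 a_2 = -4 a_0 = 8  ->  a_2 = 4
  x^1: 6 a_3 + 4 a_1 = 0  ->  6 a_3 = -4 a_1 = -8  ->  a_3 = -4/3
  x^2: 12 a_4 + 4 a_2 = 0  ->  12 a_4 = -4 a_2 = -16  ->  a_4 = -4/3
  x^3: 20 a_5 + 4 a_3 = 0  ->  20 a_5 = -4 a_3 = 16/3  ->  a_5 = 4/15
Truncated series: y(x) = -2 + 2 x + 4 x^2 - (4/3) x^3 - (4/3) x^4 + (4/15) x^5 + O(x^6).

a_0 = -2; a_1 = 2; a_2 = 4; a_3 = -4/3; a_4 = -4/3; a_5 = 4/15


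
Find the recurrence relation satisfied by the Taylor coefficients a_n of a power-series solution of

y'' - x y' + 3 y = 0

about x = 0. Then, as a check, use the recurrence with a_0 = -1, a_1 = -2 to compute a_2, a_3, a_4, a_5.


Substitute y = sum_n a_n x^n.
y''(x) has coefficient (n+2)(n+1) a_{n+2} at x^n;
-x y'(x) has coefficient -n a_n at x^n (shift);
3 y(x) has coefficient 3 a_n at x^n.
Matching x^n: (n+2)(n+1) a_{n+2} + (-n + 3) a_n = 0.
Thus a_{n+2} = (n - 3) / ((n+1)(n+2)) * a_n.

Check with a_0 = -1, a_1 = -2 (apply the recurrence for n = 0, 1, 2, 3): a_0 = -1, a_1 = -2, a_2 = 3/2, a_3 = 2/3, a_4 = -1/8, a_5 = 0.

a_(n+2) = (n - 3) / ((n+1)(n+2)) * a_n; check: a_0 = -1, a_1 = -2, a_2 = 3/2, a_3 = 2/3, a_4 = -1/8, a_5 = 0


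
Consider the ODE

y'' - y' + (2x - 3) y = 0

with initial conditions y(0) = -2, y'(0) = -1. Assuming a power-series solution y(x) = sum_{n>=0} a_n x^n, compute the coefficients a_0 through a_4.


Ansatz: y(x) = sum_{n>=0} a_n x^n, so y'(x) = sum_{n>=1} n a_n x^(n-1) and y''(x) = sum_{n>=2} n(n-1) a_n x^(n-2).
Substitute into P(x) y'' + Q(x) y' + R(x) y = 0 with P(x) = 1, Q(x) = -1, R(x) = 2x - 3, and match powers of x.
Initial conditions: a_0 = -2, a_1 = -1.
Setting the coefficient of each power of x to zero and solving order by order (substituting the coefficients already found):
  x^0: 2 a_2 - a_1 - 3 a_0 = 0  ->  2 a_2 = a_1 + 3 a_0 = -7  ->  a_2 = -7/2
  x^1: 6 a_3 - 2 a_2 - 3 a_1 + 2 a_0 = 0  ->  6 a_3 = 2 a_2 + 3 a_1 - 2 a_0 = -6  ->  a_3 = -1
  x^2: 12 a_4 - 3 a_3 - 3 a_2 + 2 a_1 = 0  ->  12 a_4 = 3 a_3 + 3 a_2 - 2 a_1 = -23/2  ->  a_4 = -23/24
Truncated series: y(x) = -2 - x - (7/2) x^2 - x^3 - (23/24) x^4 + O(x^5).

a_0 = -2; a_1 = -1; a_2 = -7/2; a_3 = -1; a_4 = -23/24


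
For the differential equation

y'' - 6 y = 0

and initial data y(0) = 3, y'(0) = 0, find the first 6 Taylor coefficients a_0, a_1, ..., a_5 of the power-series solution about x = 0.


Ansatz: y(x) = sum_{n>=0} a_n x^n, so y'(x) = sum_{n>=1} n a_n x^(n-1) and y''(x) = sum_{n>=2} n(n-1) a_n x^(n-2).
Substitute into P(x) y'' + Q(x) y' + R(x) y = 0 with P(x) = 1, Q(x) = 0, R(x) = -6, and match powers of x.
Initial conditions: a_0 = 3, a_1 = 0.
Setting the coefficient of each power of x to zero and solving order by order (substituting the coefficients already found):
  x^0: 2 a_2 - 6 a_0 = 0  ->  2 a_2 = 6 a_0 = 18  ->  a_2 = 9
  x^1: 6 a_3 - 6 a_1 = 0  ->  6 a_3 = 6 a_1 = 0  ->  a_3 = 0
  x^2: 12 a_4 - 6 a_2 = 0  ->  12 a_4 = 6 a_2 = 54  ->  a_4 = 9/2
  x^3: 20 a_5 - 6 a_3 = 0  ->  20 a_5 = 6 a_3 = 0  ->  a_5 = 0
Truncated series: y(x) = 3 + 9 x^2 + (9/2) x^4 + O(x^6).

a_0 = 3; a_1 = 0; a_2 = 9; a_3 = 0; a_4 = 9/2; a_5 = 0


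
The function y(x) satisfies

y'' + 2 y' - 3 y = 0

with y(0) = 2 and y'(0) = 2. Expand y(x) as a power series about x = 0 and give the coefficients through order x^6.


Ansatz: y(x) = sum_{n>=0} a_n x^n, so y'(x) = sum_{n>=1} n a_n x^(n-1) and y''(x) = sum_{n>=2} n(n-1) a_n x^(n-2).
Substitute into P(x) y'' + Q(x) y' + R(x) y = 0 with P(x) = 1, Q(x) = 2, R(x) = -3, and match powers of x.
Initial conditions: a_0 = 2, a_1 = 2.
Setting the coefficient of each power of x to zero and solving order by order (substituting the coefficients already found):
  x^0: 2 a_2 + 2 a_1 - 3 a_0 = 0  ->  2 a_2 = -2 a_1 + 3 a_0 = 2  ->  a_2 = 1
  x^1: 6 a_3 + 4 a_2 - 3 a_1 = 0  ->  6 a_3 = -4 a_2 + 3 a_1 = 2  ->  a_3 = 1/3
  x^2: 12 a_4 + 6 a_3 - 3 a_2 = 0  ->  12 a_4 = -6 a_3 + 3 a_2 = 1  ->  a_4 = 1/12
  x^3: 20 a_5 + 8 a_4 - 3 a_3 = 0  ->  20 a_5 = -8 a_4 + 3 a_3 = 1/3  ->  a_5 = 1/60
  x^4: 30 a_6 + 10 a_5 - 3 a_4 = 0  ->  30 a_6 = -10 a_5 + 3 a_4 = 1/12  ->  a_6 = 1/360
Truncated series: y(x) = 2 + 2 x + x^2 + (1/3) x^3 + (1/12) x^4 + (1/60) x^5 + (1/360) x^6 + O(x^7).

a_0 = 2; a_1 = 2; a_2 = 1; a_3 = 1/3; a_4 = 1/12; a_5 = 1/60; a_6 = 1/360


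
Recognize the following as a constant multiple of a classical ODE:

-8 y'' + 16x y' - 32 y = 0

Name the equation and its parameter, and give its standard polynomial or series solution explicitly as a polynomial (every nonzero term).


All three coefficients share the factor -8; dividing through by -8 gives  y'' - 2x y' + 4 y = 0.
This matches the Hermite equation y'' - 2x y' + 2n y = 0 with 2n = 4, so n = 2; the polynomial solution is H_2(x).
With y = sum_k a_k x^k, matching x^k gives (k+2)(k+1) a_{k+2} = 2(k - n) a_k = 2(k - 2) a_k. The right side vanishes at k = 2, so the series with the parity of 2 terminates at degree 2.
Standard normalization: leading coefficient of H_n is 2^n, so a_2 = 2^2 = 4. Work downward with a_k = (k+1)(k+2) a_{k+2} / (2(k - n)):
  a_0 = (1)(2)(4) / (2(0 - 2)) = 8/(-4) = -2
Hence H_2(x) = 4 x^2 - 2.

H_2(x); series = 4 x^2 - 2


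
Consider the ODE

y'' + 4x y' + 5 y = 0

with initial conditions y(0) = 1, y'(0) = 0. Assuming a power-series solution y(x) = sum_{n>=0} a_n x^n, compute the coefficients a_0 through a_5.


Ansatz: y(x) = sum_{n>=0} a_n x^n, so y'(x) = sum_{n>=1} n a_n x^(n-1) and y''(x) = sum_{n>=2} n(n-1) a_n x^(n-2).
Substitute into P(x) y'' + Q(x) y' + R(x) y = 0 with P(x) = 1, Q(x) = 4x, R(x) = 5, and match powers of x.
Initial conditions: a_0 = 1, a_1 = 0.
Setting the coefficient of each power of x to zero and solving order by order (substituting the coefficients already found):
  x^0: 2 a_2 + 5 a_0 = 0  ->  2 a_2 = -5 a_0 = -5  ->  a_2 = -5/2
  x^1: 6 a_3 + 9 a_1 = 0  ->  6 a_3 = -9 a_1 = 0  ->  a_3 = 0
  x^2: 12 a_4 + 13 a_2 = 0  ->  12 a_4 = -13 a_2 = 65/2  ->  a_4 = 65/24
  x^3: 20 a_5 + 17 a_3 = 0  ->  20 a_5 = -17 a_3 = 0  ->  a_5 = 0
Truncated series: y(x) = 1 - (5/2) x^2 + (65/24) x^4 + O(x^6).

a_0 = 1; a_1 = 0; a_2 = -5/2; a_3 = 0; a_4 = 65/24; a_5 = 0


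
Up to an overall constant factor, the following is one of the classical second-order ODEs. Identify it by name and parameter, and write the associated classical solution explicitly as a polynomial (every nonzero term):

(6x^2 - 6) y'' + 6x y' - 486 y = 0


All three coefficients share the factor -6; dividing through by -6 gives  (1 - x^2) y'' - x y' + 81 y = 0.
This matches the Chebyshev equation (1 - x^2) y'' - x y' + n^2 y = 0 (note the -x y' term, not -2x y') with n^2 = 81, so n = 9; the polynomial solution is T_9(x).
With y = sum_k a_k x^k, matching x^k gives (k+2)(k+1) a_{k+2} = (k^2 - n^2) a_k = (k - 9)(k + 9) a_k. The right side vanishes at k = 9, so the series with the parity of 9 terminates at degree 9.
Standard normalization: leading coefficient of T_n is 2^(n-1), so a_9 = 2^8 = 256. Work downward with a_k = (k+1)(k+2) a_{k+2} / ((k - 9)(k + 9)):
  a_7 = (8)(9)(256) / ((7 - 9)(7 + 9)) = 18432/(-32) = -576
  a_5 = (6)(7)(-576) / ((5 - 9)(5 + 9)) = -24192/(-56) = 432
  a_3 = (4)(5)(432) / ((3 - 9)(3 + 9)) = 8640/(-72) = -120
  a_1 = (2)(3)(-120) / ((1 - 9)(1 + 9)) = -720/(-80) = 9
Hence T_9(x) = 256 x^9 - 576 x^7 + 432 x^5 - 120 x^3 + 9 x.

T_9(x); series = 256 x^9 - 576 x^7 + 432 x^5 - 120 x^3 + 9 x


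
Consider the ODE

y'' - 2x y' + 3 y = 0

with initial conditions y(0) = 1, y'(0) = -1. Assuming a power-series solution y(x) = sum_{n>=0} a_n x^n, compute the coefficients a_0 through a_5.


Ansatz: y(x) = sum_{n>=0} a_n x^n, so y'(x) = sum_{n>=1} n a_n x^(n-1) and y''(x) = sum_{n>=2} n(n-1) a_n x^(n-2).
Substitute into P(x) y'' + Q(x) y' + R(x) y = 0 with P(x) = 1, Q(x) = -2x, R(x) = 3, and match powers of x.
Initial conditions: a_0 = 1, a_1 = -1.
Setting the coefficient of each power of x to zero and solving order by order (substituting the coefficients already found):
  x^0: 2 a_2 + 3 a_0 = 0  ->  2 a_2 = -3 a_0 = -3  ->  a_2 = -3/2
  x^1: 6 a_3 + a_1 = 0  ->  6 a_3 = -a_1 = 1  ->  a_3 = 1/6
  x^2: 12 a_4 - a_2 = 0  ->  12 a_4 = a_2 = -3/2  ->  a_4 = -1/8
  x^3: 20 a_5 - 3 a_3 = 0  ->  20 a_5 = 3 a_3 = 1/2  ->  a_5 = 1/40
Truncated series: y(x) = 1 - x - (3/2) x^2 + (1/6) x^3 - (1/8) x^4 + (1/40) x^5 + O(x^6).

a_0 = 1; a_1 = -1; a_2 = -3/2; a_3 = 1/6; a_4 = -1/8; a_5 = 1/40


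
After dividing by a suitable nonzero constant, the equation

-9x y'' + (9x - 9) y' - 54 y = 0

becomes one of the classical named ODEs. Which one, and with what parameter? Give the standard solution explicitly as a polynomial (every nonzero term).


All three coefficients share the factor -9; dividing through by -9 gives  x y'' + (1 - x) y' + 6 y = 0.
This matches the Laguerre equation x y'' + (1 - x) y' + n y = 0 with n = 6; the polynomial solution is L_6(x).
With y = sum_k a_k x^k, matching x^k gives (k+1)k a_{k+1} + (k+1) a_{k+1} - k a_k + n a_k = 0, i.e. (k+1)^2 a_{k+1} = (k - n) a_k = (k - 6) a_k. The right side vanishes at k = 6, so the series terminates at degree 6.
Standard normalization L_n(0) = 1 gives a_0 = 1. Work upward with a_{k+1} = (k - 6) a_k / (k+1)^2:
  a_1 = (0 - 6)(1) / 1^2 = -6/1 = -6
  a_2 = (1 - 6)(-6) / 2^2 = 30/4 = 15/2
  a_3 = (2 - 6)(15/2) / 3^2 = -30/9 = -10/3
  a_4 = (3 - 6)(-10/3) / 4^2 = 10/16 = 5/8
  a_5 = (4 - 6)(5/8) / 5^2 = (-5/4)/25 = -1/20
  a_6 = (5 - 6)(-1/20) / 6^2 = (1/20)/36 = 1/720
Hence L_6(x) = x^6/720 - x^5/20 + 5 x^4/8 - 10 x^3/3 + 15 x^2/2 - 6 x + 1.

L_6(x); series = x^6/720 - x^5/20 + 5 x^4/8 - 10 x^3/3 + 15 x^2/2 - 6 x + 1


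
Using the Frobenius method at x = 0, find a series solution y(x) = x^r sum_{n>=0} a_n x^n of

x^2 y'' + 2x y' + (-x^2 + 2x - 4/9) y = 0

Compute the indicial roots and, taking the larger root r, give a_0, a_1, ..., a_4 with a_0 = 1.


Write in Frobenius form y'' + (p(x)/x) y' + (q(x)/x^2) y = 0:
  p(x) = 2,  q(x) = -x^2 + 2x - 4/9.
Indicial equation: r(r-1) + (2) r + (-4/9) = 0 -> roots r_1 = 1/3, r_2 = -4/3.
Take r = r_1 = 1/3. Let y(x) = x^r sum_{n>=0} a_n x^n with a_0 = 1.
Substitute y = x^r sum a_n x^n and match x^{r+n}. The recurrence is
  D(n) a_n + 2 a_{n-1} - 1 a_{n-2} = 0,  where D(n) = (r+n)(r+n-1) + (2)(r+n) + (-4/9).
  a_n = [-2 a_{n-1} + 1 a_{n-2}] / D(n).
Since the indicial polynomial factors as (r - r_1)(r - r_2), D(n) = (r_1 + n - r_1)(r_1 + n - r_2) = n(n + 5/3).
Evaluating step by step (a_0 = 1):
  n = 1: D(1) = 1(1 + 5/3) = 8/3; numerator = -2(1) = -2; a_1 = (-2)/(8/3) = -3/4
  n = 2: D(2) = 2(2 + 5/3) = 22/3; numerator = -2(-3/4) + 1(1) = 5/2; a_2 = (5/2)/(22/3) = 15/44
  n = 3: D(3) = 3(3 + 5/3) = 14; numerator = -2(15/44) + 1(-3/4) = -63/44; a_3 = (-63/44)/(14) = -9/88
  n = 4: D(4) = 4(4 + 5/3) = 68/3; numerator = -2(-9/88) + 1(15/44) = 6/11; a_4 = (6/11)/(68/3) = 9/374

r = 1/3; a_0 = 1; a_1 = -3/4; a_2 = 15/44; a_3 = -9/88; a_4 = 9/374


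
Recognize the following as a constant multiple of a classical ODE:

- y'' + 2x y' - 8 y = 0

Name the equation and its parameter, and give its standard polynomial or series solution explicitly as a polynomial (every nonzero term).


All three coefficients share the factor -1; dividing through by -1 gives  y'' - 2x y' + 8 y = 0.
This matches the Hermite equation y'' - 2x y' + 2n y = 0 with 2n = 8, so n = 4; the polynomial solution is H_4(x).
With y = sum_k a_k x^k, matching x^k gives (k+2)(k+1) a_{k+2} = 2(k - n) a_k = 2(k - 4) a_k. The right side vanishes at k = 4, so the series with the parity of 4 terminates at degree 4.
Standard normalization: leading coefficient of H_n is 2^n, so a_4 = 2^4 = 16. Work downward with a_k = (k+1)(k+2) a_{k+2} / (2(k - n)):
  a_2 = (3)(4)(16) / (2(2 - 4)) = 192/(-4) = -48
  a_0 = (1)(2)(-48) / (2(0 - 4)) = -96/(-8) = 12
Hence H_4(x) = 16 x^4 - 48 x^2 + 12.

H_4(x); series = 16 x^4 - 48 x^2 + 12


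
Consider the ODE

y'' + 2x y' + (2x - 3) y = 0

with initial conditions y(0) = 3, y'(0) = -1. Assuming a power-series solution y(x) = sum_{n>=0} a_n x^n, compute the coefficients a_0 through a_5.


Ansatz: y(x) = sum_{n>=0} a_n x^n, so y'(x) = sum_{n>=1} n a_n x^(n-1) and y''(x) = sum_{n>=2} n(n-1) a_n x^(n-2).
Substitute into P(x) y'' + Q(x) y' + R(x) y = 0 with P(x) = 1, Q(x) = 2x, R(x) = 2x - 3, and match powers of x.
Initial conditions: a_0 = 3, a_1 = -1.
Setting the coefficient of each power of x to zero and solving order by order (substituting the coefficients already found):
  x^0: 2 a_2 - 3 a_0 = 0  ->  2 a_2 = 3 a_0 = 9  ->  a_2 = 9/2
  x^1: 6 a_3 - a_1 + 2 a_0 = 0  ->  6 a_3 = a_1 - 2 a_0 = -7  ->  a_3 = -7/6
  x^2: 12 a_4 + a_2 + 2 a_1 = 0  ->  12 a_4 = -a_2 - 2 a_1 = -5/2  ->  a_4 = -5/24
  x^3: 20 a_5 + 3 a_3 + 2 a_2 = 0  ->  20 a_5 = -3 a_3 - 2 a_2 = -11/2  ->  a_5 = -11/40
Truncated series: y(x) = 3 - x + (9/2) x^2 - (7/6) x^3 - (5/24) x^4 - (11/40) x^5 + O(x^6).

a_0 = 3; a_1 = -1; a_2 = 9/2; a_3 = -7/6; a_4 = -5/24; a_5 = -11/40


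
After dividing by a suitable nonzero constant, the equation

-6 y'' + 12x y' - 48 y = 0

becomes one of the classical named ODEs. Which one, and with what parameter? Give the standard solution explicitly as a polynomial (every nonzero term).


All three coefficients share the factor -6; dividing through by -6 gives  y'' - 2x y' + 8 y = 0.
This matches the Hermite equation y'' - 2x y' + 2n y = 0 with 2n = 8, so n = 4; the polynomial solution is H_4(x).
With y = sum_k a_k x^k, matching x^k gives (k+2)(k+1) a_{k+2} = 2(k - n) a_k = 2(k - 4) a_k. The right side vanishes at k = 4, so the series with the parity of 4 terminates at degree 4.
Standard normalization: leading coefficient of H_n is 2^n, so a_4 = 2^4 = 16. Work downward with a_k = (k+1)(k+2) a_{k+2} / (2(k - n)):
  a_2 = (3)(4)(16) / (2(2 - 4)) = 192/(-4) = -48
  a_0 = (1)(2)(-48) / (2(0 - 4)) = -96/(-8) = 12
Hence H_4(x) = 16 x^4 - 48 x^2 + 12.

H_4(x); series = 16 x^4 - 48 x^2 + 12


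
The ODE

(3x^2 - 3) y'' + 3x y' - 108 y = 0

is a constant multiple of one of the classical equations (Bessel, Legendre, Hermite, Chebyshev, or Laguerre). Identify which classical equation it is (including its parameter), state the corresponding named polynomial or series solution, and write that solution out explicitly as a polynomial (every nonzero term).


All three coefficients share the factor -3; dividing through by -3 gives  (1 - x^2) y'' - x y' + 36 y = 0.
This matches the Chebyshev equation (1 - x^2) y'' - x y' + n^2 y = 0 (note the -x y' term, not -2x y') with n^2 = 36, so n = 6; the polynomial solution is T_6(x).
With y = sum_k a_k x^k, matching x^k gives (k+2)(k+1) a_{k+2} = (k^2 - n^2) a_k = (k - 6)(k + 6) a_k. The right side vanishes at k = 6, so the series with the parity of 6 terminates at degree 6.
Standard normalization: leading coefficient of T_n is 2^(n-1), so a_6 = 2^5 = 32. Work downward with a_k = (k+1)(k+2) a_{k+2} / ((k - 6)(k + 6)):
  a_4 = (5)(6)(32) / ((4 - 6)(4 + 6)) = 960/(-20) = -48
  a_2 = (3)(4)(-48) / ((2 - 6)(2 + 6)) = -576/(-32) = 18
  a_0 = (1)(2)(18) / ((0 - 6)(0 + 6)) = 36/(-36) = -1
Hence T_6(x) = 32 x^6 - 48 x^4 + 18 x^2 - 1.

T_6(x); series = 32 x^6 - 48 x^4 + 18 x^2 - 1


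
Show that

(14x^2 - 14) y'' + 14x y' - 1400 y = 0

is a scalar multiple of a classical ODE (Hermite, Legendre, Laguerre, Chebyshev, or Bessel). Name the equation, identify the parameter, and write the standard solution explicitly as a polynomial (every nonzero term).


All three coefficients share the factor -14; dividing through by -14 gives  (1 - x^2) y'' - x y' + 100 y = 0.
This matches the Chebyshev equation (1 - x^2) y'' - x y' + n^2 y = 0 (note the -x y' term, not -2x y') with n^2 = 100, so n = 10; the polynomial solution is T_10(x).
With y = sum_k a_k x^k, matching x^k gives (k+2)(k+1) a_{k+2} = (k^2 - n^2) a_k = (k - 10)(k + 10) a_k. The right side vanishes at k = 10, so the series with the parity of 10 terminates at degree 10.
Standard normalization: leading coefficient of T_n is 2^(n-1), so a_10 = 2^9 = 512. Work downward with a_k = (k+1)(k+2) a_{k+2} / ((k - 10)(k + 10)):
  a_8 = (9)(10)(512) / ((8 - 10)(8 + 10)) = 46080/(-36) = -1280
  a_6 = (7)(8)(-1280) / ((6 - 10)(6 + 10)) = -71680/(-64) = 1120
  a_4 = (5)(6)(1120) / ((4 - 10)(4 + 10)) = 33600/(-84) = -400
  a_2 = (3)(4)(-400) / ((2 - 10)(2 + 10)) = -4800/(-96) = 50
  a_0 = (1)(2)(50) / ((0 - 10)(0 + 10)) = 100/(-100) = -1
Hence T_10(x) = 512 x^10 - 1280 x^8 + 1120 x^6 - 400 x^4 + 50 x^2 - 1.

T_10(x); series = 512 x^10 - 1280 x^8 + 1120 x^6 - 400 x^4 + 50 x^2 - 1


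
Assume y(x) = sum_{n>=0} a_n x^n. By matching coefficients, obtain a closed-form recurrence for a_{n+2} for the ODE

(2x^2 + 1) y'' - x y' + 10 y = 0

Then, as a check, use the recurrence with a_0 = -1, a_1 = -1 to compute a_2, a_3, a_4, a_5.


Substitute y = sum_n a_n x^n.
(1 + 2 x^2) y'' contributes (n+2)(n+1) a_{n+2} + 2 n(n-1) a_n at x^n.
-x y'(x) contributes -n a_n at x^n.
10 y(x) contributes 10 a_n at x^n.
Matching x^n: (n+2)(n+1) a_{n+2} + (2 n(n-1) - n + 10) a_n = 0.
Thus a_{n+2} = (-2 n(n-1) + n - 10) / ((n+1)(n+2)) * a_n.

Check with a_0 = -1, a_1 = -1 (apply the recurrence for n = 0, 1, 2, 3): a_0 = -1, a_1 = -1, a_2 = 5, a_3 = 3/2, a_4 = -5, a_5 = -57/40.

a_(n+2) = (-2 n(n-1) + n - 10) / ((n+1)(n+2)) * a_n; check: a_0 = -1, a_1 = -1, a_2 = 5, a_3 = 3/2, a_4 = -5, a_5 = -57/40


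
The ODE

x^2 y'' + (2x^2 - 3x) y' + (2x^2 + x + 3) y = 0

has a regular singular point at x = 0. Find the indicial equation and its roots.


Divide by x^2 to reach normal form y'' + P_1(x) y' + P_2(x) y = 0 with P_1(x) = 2 - 3/x and P_2(x) = 2 + 1/x + 3/x^2.
x = 0 is a singular point because the y'-coefficient 2 - 3/x has a pole at x = 0 and the y-coefficient 2 + 1/x + 3/x^2 has a pole at x = 0.
It is a regular singular point because x P_1(x) = p(x) = 2x - 3 and x^2 P_2(x) = q(x) = 2x^2 + x + 3 are polynomials, hence analytic at x = 0.
p(0) = -3,  q(0) = 3.
Indicial equation: r(r-1) + p(0) r + q(0) = 0, i.e. r^2 + (p(0) - 1) r + q(0) = 0, i.e. r^2 - 4 r + 3 = 0.
Discriminant: (-4)^2 - 4(3) = 4, so r = (4 ± 2)/2.
Solving: r_1 = 3, r_2 = 1.

indicial: r^2 - 4 r + 3 = 0; roots r_1 = 3, r_2 = 1


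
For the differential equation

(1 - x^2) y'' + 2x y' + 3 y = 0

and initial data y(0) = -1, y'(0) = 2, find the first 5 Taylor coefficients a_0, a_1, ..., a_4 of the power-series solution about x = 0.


Ansatz: y(x) = sum_{n>=0} a_n x^n, so y'(x) = sum_{n>=1} n a_n x^(n-1) and y''(x) = sum_{n>=2} n(n-1) a_n x^(n-2).
Substitute into P(x) y'' + Q(x) y' + R(x) y = 0 with P(x) = 1 - x^2, Q(x) = 2x, R(x) = 3, and match powers of x.
Initial conditions: a_0 = -1, a_1 = 2.
Setting the coefficient of each power of x to zero and solving order by order (substituting the coefficients already found):
  x^0: 2 a_2 + 3 a_0 = 0  ->  2 a_2 = -3 a_0 = 3  ->  a_2 = 3/2
  x^1: 6 a_3 + 5 a_1 = 0  ->  6 a_3 = -5 a_1 = -10  ->  a_3 = -5/3
  x^2: 12 a_4 + 5 a_2 = 0  ->  12 a_4 = -5 a_2 = -15/2  ->  a_4 = -5/8
Truncated series: y(x) = -1 + 2 x + (3/2) x^2 - (5/3) x^3 - (5/8) x^4 + O(x^5).

a_0 = -1; a_1 = 2; a_2 = 3/2; a_3 = -5/3; a_4 = -5/8


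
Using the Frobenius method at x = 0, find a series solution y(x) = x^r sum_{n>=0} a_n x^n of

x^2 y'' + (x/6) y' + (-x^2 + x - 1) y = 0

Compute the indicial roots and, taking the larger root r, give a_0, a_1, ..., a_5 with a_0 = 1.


Write in Frobenius form y'' + (p(x)/x) y' + (q(x)/x^2) y = 0:
  p(x) = 1/6,  q(x) = -x^2 + x - 1.
Indicial equation: r(r-1) + (1/6) r + (-1) = 0 -> roots r_1 = 3/2, r_2 = -2/3.
Take r = r_1 = 3/2. Let y(x) = x^r sum_{n>=0} a_n x^n with a_0 = 1.
Substitute y = x^r sum a_n x^n and match x^{r+n}. The recurrence is
  D(n) a_n + 1 a_{n-1} - 1 a_{n-2} = 0,  where D(n) = (r+n)(r+n-1) + (1/6)(r+n) + (-1).
  a_n = [-1 a_{n-1} + 1 a_{n-2}] / D(n).
Since the indicial polynomial factors as (r - r_1)(r - r_2), D(n) = (r_1 + n - r_1)(r_1 + n - r_2) = n(n + 13/6).
Evaluating step by step (a_0 = 1):
  n = 1: D(1) = 1(1 + 13/6) = 19/6; numerator = -1(1) = -1; a_1 = (-1)/(19/6) = -6/19
  n = 2: D(2) = 2(2 + 13/6) = 25/3; numerator = -1(-6/19) + 1(1) = 25/19; a_2 = (25/19)/(25/3) = 3/19
  n = 3: D(3) = 3(3 + 13/6) = 31/2; numerator = -1(3/19) + 1(-6/19) = -9/19; a_3 = (-9/19)/(31/2) = -18/589
  n = 4: D(4) = 4(4 + 13/6) = 74/3; numerator = -1(-18/589) + 1(3/19) = 111/589; a_4 = (111/589)/(74/3) = 9/1178
  n = 5: D(5) = 5(5 + 13/6) = 215/6; numerator = -1(9/1178) + 1(-18/589) = -45/1178; a_5 = (-45/1178)/(215/6) = -27/25327

r = 3/2; a_0 = 1; a_1 = -6/19; a_2 = 3/19; a_3 = -18/589; a_4 = 9/1178; a_5 = -27/25327


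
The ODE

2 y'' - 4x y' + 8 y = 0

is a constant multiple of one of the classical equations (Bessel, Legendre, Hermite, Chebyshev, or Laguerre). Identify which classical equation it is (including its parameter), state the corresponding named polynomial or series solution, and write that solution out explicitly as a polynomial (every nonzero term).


All three coefficients share the factor 2; dividing through by 2 gives  y'' - 2x y' + 4 y = 0.
This matches the Hermite equation y'' - 2x y' + 2n y = 0 with 2n = 4, so n = 2; the polynomial solution is H_2(x).
With y = sum_k a_k x^k, matching x^k gives (k+2)(k+1) a_{k+2} = 2(k - n) a_k = 2(k - 2) a_k. The right side vanishes at k = 2, so the series with the parity of 2 terminates at degree 2.
Standard normalization: leading coefficient of H_n is 2^n, so a_2 = 2^2 = 4. Work downward with a_k = (k+1)(k+2) a_{k+2} / (2(k - n)):
  a_0 = (1)(2)(4) / (2(0 - 2)) = 8/(-4) = -2
Hence H_2(x) = 4 x^2 - 2.

H_2(x); series = 4 x^2 - 2


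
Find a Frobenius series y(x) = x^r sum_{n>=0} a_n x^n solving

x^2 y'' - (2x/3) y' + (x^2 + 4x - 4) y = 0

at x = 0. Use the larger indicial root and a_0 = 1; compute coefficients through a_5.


Write in Frobenius form y'' + (p(x)/x) y' + (q(x)/x^2) y = 0:
  p(x) = -2/3,  q(x) = x^2 + 4x - 4.
Indicial equation: r(r-1) + (-2/3) r + (-4) = 0 -> roots r_1 = 3, r_2 = -4/3.
Take r = r_1 = 3. Let y(x) = x^r sum_{n>=0} a_n x^n with a_0 = 1.
Substitute y = x^r sum a_n x^n and match x^{r+n}. The recurrence is
  D(n) a_n + 4 a_{n-1} + 1 a_{n-2} = 0,  where D(n) = (r+n)(r+n-1) + (-2/3)(r+n) + (-4).
  a_n = [-4 a_{n-1} - 1 a_{n-2}] / D(n).
Since the indicial polynomial factors as (r - r_1)(r - r_2), D(n) = (r_1 + n - r_1)(r_1 + n - r_2) = n(n + 13/3).
Evaluating step by step (a_0 = 1):
  n = 1: D(1) = 1(1 + 13/3) = 16/3; numerator = -4(1) = -4; a_1 = (-4)/(16/3) = -3/4
  n = 2: D(2) = 2(2 + 13/3) = 38/3; numerator = -4(-3/4) - 1(1) = 2; a_2 = (2)/(38/3) = 3/19
  n = 3: D(3) = 3(3 + 13/3) = 22; numerator = -4(3/19) - 1(-3/4) = 9/76; a_3 = (9/76)/(22) = 9/1672
  n = 4: D(4) = 4(4 + 13/3) = 100/3; numerator = -4(9/1672) - 1(3/19) = -75/418; a_4 = (-75/418)/(100/3) = -9/1672
  n = 5: D(5) = 5(5 + 13/3) = 140/3; numerator = -4(-9/1672) - 1(9/1672) = 27/1672; a_5 = (27/1672)/(140/3) = 81/234080

r = 3; a_0 = 1; a_1 = -3/4; a_2 = 3/19; a_3 = 9/1672; a_4 = -9/1672; a_5 = 81/234080


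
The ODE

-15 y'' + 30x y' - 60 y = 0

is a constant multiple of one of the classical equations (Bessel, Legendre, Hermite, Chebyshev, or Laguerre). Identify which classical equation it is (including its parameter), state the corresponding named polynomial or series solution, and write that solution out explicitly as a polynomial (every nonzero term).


All three coefficients share the factor -15; dividing through by -15 gives  y'' - 2x y' + 4 y = 0.
This matches the Hermite equation y'' - 2x y' + 2n y = 0 with 2n = 4, so n = 2; the polynomial solution is H_2(x).
With y = sum_k a_k x^k, matching x^k gives (k+2)(k+1) a_{k+2} = 2(k - n) a_k = 2(k - 2) a_k. The right side vanishes at k = 2, so the series with the parity of 2 terminates at degree 2.
Standard normalization: leading coefficient of H_n is 2^n, so a_2 = 2^2 = 4. Work downward with a_k = (k+1)(k+2) a_{k+2} / (2(k - n)):
  a_0 = (1)(2)(4) / (2(0 - 2)) = 8/(-4) = -2
Hence H_2(x) = 4 x^2 - 2.

H_2(x); series = 4 x^2 - 2
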